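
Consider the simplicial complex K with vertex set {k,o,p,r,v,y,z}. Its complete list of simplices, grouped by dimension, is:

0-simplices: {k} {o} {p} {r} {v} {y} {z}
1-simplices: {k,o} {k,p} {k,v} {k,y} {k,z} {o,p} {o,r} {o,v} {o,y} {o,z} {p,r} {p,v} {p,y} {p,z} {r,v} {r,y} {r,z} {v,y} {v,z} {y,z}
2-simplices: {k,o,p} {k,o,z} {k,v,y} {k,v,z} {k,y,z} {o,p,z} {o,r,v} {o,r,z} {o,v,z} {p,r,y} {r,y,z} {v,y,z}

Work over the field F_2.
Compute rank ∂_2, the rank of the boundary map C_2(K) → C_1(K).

n_0=7 n_1=20 n_2=12  [Z2]
∂1: piv[ko,kp,kv,ky,kz,or] rk=6  ker:op,ov,oy,oz,pr,pv,py,pz,rv,ry,rz,vy,vz,yz
∂2: piv[kop,koz,kvy,kvz,kyz,opz,orv,orz,ovz,pry,ryz] rk=11  ker:vyz
rk∂_2=11

rank∂_2=11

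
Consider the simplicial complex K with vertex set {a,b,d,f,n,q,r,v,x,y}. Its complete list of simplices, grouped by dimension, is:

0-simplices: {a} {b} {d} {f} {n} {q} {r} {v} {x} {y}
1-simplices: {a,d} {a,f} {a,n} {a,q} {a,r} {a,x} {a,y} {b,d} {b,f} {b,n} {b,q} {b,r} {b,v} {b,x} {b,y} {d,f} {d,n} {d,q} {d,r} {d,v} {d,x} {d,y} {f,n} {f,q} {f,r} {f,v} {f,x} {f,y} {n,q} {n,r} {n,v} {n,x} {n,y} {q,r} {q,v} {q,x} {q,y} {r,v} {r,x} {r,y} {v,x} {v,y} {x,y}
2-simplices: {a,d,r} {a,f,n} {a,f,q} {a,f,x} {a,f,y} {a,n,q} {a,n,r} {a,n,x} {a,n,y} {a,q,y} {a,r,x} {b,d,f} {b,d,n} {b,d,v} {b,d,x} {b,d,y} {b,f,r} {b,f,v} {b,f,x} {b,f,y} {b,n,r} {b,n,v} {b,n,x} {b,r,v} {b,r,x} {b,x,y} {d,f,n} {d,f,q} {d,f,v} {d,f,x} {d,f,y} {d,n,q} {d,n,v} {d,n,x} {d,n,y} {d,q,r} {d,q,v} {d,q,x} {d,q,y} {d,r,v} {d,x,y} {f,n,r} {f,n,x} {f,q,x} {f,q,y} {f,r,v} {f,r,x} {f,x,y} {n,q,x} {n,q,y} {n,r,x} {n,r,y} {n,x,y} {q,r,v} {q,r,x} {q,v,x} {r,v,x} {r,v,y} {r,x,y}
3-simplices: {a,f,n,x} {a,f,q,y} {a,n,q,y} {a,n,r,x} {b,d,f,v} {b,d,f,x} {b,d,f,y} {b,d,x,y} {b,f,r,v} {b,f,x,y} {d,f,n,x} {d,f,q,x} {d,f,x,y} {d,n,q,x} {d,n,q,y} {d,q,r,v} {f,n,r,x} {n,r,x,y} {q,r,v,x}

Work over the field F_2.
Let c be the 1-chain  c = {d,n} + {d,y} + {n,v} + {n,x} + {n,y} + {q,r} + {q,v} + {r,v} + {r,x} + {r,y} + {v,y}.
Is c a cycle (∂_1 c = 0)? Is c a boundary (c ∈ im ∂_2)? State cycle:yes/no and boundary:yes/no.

n_0=10 n_1=43 n_2=59 n_3=19  [Z2]
∂1: piv[ad,af,an,aq,ar,ax,ay,bd,bv] rk=9  ker:bf,bn,bq,br,bx,by,df,dn,dq,dr,dv,dx,dy,fn,fq,fr,fv,fx,fy,nq,nr,nv,nx,ny,qr,qv,qx,qy,rv,rx,ry,vx,vy,xy
∂2: piv[adr,afn,afq,afx,afy,anq,anr,anx,any,aqy,arx,bdf,bdn,bdv,bdx,bdy,bfr,bfv,bfx,bfy,bnr,bnv,bnx,brv,bxy,dfq,dqr,dqv,dqx,drv,nry,qvx,rvy] rk=33  ker:brx,dfn,dfv,dfx,dfy,dnq,dnv,dnx,dny,dqy,dxy,fnr,fnx,fqx,fqy,frv,frx,fxy,nqx,nqy,nrx,nxy,qrv,qrx,rvx,rxy
∂3: piv[afnx,afqy,anqy,anrx,bdfv,bdfx,bdfy,bdxy,bfrv,bfxy,dfnx,dfqx,dnqx,dnqy,dqrv,fnrx,nrxy,qrvx] rk=18  ker:dfxy
∂1c = 0
c vs im∂2: reduces to 0 ⇒ boundary

cycle:yes boundary:yes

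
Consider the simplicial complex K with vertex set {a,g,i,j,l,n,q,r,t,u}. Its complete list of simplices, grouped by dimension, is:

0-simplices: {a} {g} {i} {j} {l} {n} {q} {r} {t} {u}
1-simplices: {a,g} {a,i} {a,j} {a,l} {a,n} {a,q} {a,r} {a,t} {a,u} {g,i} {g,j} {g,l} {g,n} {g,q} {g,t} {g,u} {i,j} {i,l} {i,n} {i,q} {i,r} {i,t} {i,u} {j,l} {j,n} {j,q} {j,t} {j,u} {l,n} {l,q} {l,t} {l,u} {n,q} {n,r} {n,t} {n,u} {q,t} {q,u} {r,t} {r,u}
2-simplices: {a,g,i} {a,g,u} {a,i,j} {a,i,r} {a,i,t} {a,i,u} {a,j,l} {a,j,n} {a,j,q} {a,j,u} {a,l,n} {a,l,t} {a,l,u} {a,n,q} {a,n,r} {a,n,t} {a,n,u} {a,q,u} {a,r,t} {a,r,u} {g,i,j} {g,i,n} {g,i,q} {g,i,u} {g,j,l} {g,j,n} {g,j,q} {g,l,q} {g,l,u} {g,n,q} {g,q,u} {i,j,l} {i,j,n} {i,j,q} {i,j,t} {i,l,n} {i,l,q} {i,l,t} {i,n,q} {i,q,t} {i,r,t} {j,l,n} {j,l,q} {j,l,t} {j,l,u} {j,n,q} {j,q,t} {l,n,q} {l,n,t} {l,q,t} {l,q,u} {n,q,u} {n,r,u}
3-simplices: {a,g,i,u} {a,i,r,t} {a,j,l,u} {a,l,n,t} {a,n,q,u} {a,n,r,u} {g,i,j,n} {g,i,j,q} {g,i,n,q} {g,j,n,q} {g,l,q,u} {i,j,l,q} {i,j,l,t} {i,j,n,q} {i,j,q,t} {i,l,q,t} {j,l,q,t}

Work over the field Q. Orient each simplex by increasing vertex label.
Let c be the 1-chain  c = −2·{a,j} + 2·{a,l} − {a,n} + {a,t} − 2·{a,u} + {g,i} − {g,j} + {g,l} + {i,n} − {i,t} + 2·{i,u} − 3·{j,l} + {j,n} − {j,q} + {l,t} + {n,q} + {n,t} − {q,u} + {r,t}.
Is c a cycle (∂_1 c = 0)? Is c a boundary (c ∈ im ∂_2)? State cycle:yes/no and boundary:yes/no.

cycle:no boundary:no

n_0=10 n_1=40 n_2=53 n_3=17  [Q]
∂1: piv[ag,ai,aj,al,an,aq,ar,at,au] rk=9  ker:gi,gj,gl,gn,gq,gt,gu,ij,il,in,iq,ir,it,iu,jl,jn,jq,jt,ju,ln,lq,lt,lu,nq,nr,nt,nu,qt,qu,rt,ru
∂2: piv[agi,agu,aij,air,ait,aiu,ajl,ajn,ajq,aju,aln,alt,alu,anq,anr,ant,anu,aqu,art,aru,gij,gin,giq,gjl,gjn,gjq,glq,ijl,ijt,iqt] rk=30  ker:giu,glu,gnq,gqu,ijn,ijq,iln,ilq,ilt,inq,irt,jln,jlq,jlt,jlu,jnq,jqt,lnq,lnt,lqt,lqu,nqu,nru
∂3: piv[agiu,airt,ajlu,alnt,anqu,anru,gijn,gijq,ginq,gjnq,glqu,ijlq,ijlt,ijqt,ilqt] rk=15  ker:ijnq,jlqt
∂1c = 2·{a} − {g} − {i} − {l} − {n} + {q} − {r} + 3·{t} − {u}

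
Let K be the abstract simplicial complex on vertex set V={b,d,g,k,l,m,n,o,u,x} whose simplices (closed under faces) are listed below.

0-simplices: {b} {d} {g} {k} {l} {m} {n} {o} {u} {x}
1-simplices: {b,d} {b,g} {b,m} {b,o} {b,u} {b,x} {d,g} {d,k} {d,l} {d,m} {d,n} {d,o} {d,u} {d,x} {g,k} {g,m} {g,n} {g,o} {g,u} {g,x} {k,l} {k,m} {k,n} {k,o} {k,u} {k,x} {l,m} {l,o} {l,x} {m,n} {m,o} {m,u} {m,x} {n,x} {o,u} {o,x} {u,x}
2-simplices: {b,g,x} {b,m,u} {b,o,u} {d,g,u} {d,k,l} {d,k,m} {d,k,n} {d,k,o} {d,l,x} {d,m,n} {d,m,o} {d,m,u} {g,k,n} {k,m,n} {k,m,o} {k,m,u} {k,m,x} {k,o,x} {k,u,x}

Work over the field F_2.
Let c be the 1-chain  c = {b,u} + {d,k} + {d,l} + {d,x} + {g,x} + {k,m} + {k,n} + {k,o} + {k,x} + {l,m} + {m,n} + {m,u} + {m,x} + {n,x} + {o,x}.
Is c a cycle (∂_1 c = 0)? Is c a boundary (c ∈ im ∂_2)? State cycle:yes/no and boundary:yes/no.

cycle:no boundary:no

n_0=10 n_1=37 n_2=19  [Z2]
∂1: piv[bd,bg,bm,bo,bu,bx,dk,dl,dn] rk=9  ker:dg,dm,do,du,dx,gk,gm,gn,go,gu,gx,kl,km,kn,ko,ku,kx,lm,lo,lx,mn,mo,mu,mx,nx,ou,ox,ux
∂2: piv[bgx,bmu,bou,dgu,dkl,dkm,dkn,dko,dlx,dmn,dmo,dmu,gkn,kmu,kmx,kox,kux] rk=17  ker:kmn,kmo
∂1c = {b} + {d} + {g} + {k} + {m} + {n}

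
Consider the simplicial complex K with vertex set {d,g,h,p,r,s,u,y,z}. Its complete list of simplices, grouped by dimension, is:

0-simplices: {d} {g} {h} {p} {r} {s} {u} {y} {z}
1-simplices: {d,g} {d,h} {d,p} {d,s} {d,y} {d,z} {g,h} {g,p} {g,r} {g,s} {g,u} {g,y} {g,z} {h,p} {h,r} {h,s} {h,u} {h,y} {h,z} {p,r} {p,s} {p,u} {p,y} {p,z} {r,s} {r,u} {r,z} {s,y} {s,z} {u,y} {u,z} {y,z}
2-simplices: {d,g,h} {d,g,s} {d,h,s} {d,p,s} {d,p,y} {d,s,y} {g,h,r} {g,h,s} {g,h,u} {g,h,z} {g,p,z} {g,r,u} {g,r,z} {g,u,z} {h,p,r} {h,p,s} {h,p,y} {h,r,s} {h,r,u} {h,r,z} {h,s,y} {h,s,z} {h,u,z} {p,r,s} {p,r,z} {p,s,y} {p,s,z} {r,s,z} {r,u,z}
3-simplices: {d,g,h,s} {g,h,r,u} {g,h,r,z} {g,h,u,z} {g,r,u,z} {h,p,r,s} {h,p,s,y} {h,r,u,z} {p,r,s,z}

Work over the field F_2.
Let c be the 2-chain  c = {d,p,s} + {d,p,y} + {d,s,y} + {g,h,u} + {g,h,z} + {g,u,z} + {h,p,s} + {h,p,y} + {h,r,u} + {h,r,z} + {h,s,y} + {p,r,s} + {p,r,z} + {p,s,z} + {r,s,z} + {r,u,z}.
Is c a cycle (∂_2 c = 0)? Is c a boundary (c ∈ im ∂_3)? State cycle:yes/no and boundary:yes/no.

n_0=9 n_1=32 n_2=29 n_3=9  [Z2]
∂1: piv[dg,dh,dp,ds,dy,dz,gr,gu] rk=8  ker:gh,gp,gs,gy,gz,hp,hr,hs,hu,hy,hz,pr,ps,pu,py,pz,rs,ru,rz,sy,sz,uy,uz,yz
∂2: piv[dgh,dgs,dhs,dps,dpy,dsy,ghr,ghu,ghz,gpz,gru,grz,guz,hpr,hps,hpy,hrs,hsz,prz] rk=19  ker:ghs,hru,hrz,hsy,huz,prs,psy,psz,rsz,ruz
∂3: piv[dghs,ghru,ghrz,ghuz,gruz,hprs,hpsy,prsz] rk=8  ker:hruz
∂2c = 0
c vs im∂3: residual ≠ 0 ⇒ not boundary

cycle:yes boundary:no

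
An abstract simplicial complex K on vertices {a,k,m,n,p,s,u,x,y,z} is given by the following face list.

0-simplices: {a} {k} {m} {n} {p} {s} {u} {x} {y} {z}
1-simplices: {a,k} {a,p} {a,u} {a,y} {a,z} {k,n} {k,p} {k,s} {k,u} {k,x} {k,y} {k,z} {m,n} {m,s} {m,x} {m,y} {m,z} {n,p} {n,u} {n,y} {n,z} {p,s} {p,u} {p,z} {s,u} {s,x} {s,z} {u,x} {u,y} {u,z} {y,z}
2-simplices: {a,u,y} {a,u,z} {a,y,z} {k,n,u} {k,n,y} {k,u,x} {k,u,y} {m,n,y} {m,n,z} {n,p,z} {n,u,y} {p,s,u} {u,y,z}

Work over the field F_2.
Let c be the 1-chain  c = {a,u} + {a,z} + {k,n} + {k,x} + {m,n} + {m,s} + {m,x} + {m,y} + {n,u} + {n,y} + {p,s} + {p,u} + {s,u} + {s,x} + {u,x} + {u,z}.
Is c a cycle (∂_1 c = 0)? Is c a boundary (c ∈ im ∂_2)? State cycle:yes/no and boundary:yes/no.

n_0=10 n_1=31 n_2=13  [Z2]
∂1: piv[ak,ap,au,ay,az,kn,ks,kx,mn] rk=9  ker:kp,ku,ky,kz,ms,mx,my,mz,np,nu,ny,nz,ps,pu,pz,su,sx,sz,ux,uy,uz,yz
∂2: piv[auy,auz,ayz,knu,kny,kux,kuy,mny,mnz,npz,psu] rk=11  ker:nuy,uyz
∂1c = 0
c vs im∂2: residual ≠ 0 ⇒ not boundary

cycle:yes boundary:no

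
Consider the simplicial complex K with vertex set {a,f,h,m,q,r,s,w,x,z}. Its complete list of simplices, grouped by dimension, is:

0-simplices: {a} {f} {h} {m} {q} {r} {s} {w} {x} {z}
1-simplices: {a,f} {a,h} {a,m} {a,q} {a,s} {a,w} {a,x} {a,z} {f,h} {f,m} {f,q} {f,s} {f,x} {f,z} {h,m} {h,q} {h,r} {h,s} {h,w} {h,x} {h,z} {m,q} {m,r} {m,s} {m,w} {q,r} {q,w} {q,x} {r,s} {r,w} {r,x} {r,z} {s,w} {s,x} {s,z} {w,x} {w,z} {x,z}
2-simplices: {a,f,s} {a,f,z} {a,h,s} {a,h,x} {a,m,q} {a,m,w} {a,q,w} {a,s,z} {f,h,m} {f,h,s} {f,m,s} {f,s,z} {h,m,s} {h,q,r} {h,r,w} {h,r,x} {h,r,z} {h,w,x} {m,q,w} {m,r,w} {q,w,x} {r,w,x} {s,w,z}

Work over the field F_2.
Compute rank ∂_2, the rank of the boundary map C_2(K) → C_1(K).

rank∂_2=19

n_0=10 n_1=38 n_2=23  [Z2]
∂1: piv[af,ah,am,aq,as,aw,ax,az,hr] rk=9  ker:fh,fm,fq,fs,fx,fz,hm,hq,hs,hw,hx,hz,mq,mr,ms,mw,qr,qw,qx,rs,rw,rx,rz,sw,sx,sz,wx,wz,xz
∂2: piv[afs,afz,ahs,ahx,amq,amw,aqw,asz,fhm,fhs,fms,hqr,hrw,hrx,hrz,hwx,mrw,qwx,swz] rk=19  ker:fsz,hms,mqw,rwx
rk∂_2=19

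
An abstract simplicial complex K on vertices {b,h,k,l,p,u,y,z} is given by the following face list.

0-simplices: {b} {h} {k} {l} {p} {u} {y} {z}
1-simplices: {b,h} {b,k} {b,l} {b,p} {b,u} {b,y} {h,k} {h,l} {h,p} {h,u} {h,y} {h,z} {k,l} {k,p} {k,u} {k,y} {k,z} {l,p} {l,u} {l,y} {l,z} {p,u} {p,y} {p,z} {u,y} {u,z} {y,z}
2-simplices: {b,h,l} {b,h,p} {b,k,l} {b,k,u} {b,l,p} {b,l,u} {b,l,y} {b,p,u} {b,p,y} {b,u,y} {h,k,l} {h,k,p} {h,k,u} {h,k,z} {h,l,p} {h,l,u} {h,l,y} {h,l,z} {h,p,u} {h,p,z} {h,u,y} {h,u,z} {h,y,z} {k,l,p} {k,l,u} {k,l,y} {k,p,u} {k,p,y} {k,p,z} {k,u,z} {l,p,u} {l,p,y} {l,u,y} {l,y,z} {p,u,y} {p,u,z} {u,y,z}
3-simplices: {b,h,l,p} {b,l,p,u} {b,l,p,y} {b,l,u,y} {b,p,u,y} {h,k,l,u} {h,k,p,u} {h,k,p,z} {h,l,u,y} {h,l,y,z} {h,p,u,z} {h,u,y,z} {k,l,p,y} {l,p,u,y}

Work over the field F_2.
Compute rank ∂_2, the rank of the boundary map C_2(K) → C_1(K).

n_0=8 n_1=27 n_2=37 n_3=14  [Z2]
∂1: piv[bh,bk,bl,bp,bu,by,hz] rk=7  ker:hk,hl,hp,hu,hy,kl,kp,ku,ky,kz,lp,lu,ly,lz,pu,py,pz,uy,uz,yz
∂2: piv[bhl,bhp,bkl,bku,blp,blu,bly,bpu,bpy,buy,hkl,hkp,hku,hkz,hly,hlz,hpz,huz,hyz,kly] rk=20  ker:hlp,hlu,hpu,huy,klp,klu,kpu,kpy,kpz,kuz,lpu,lpy,luy,lyz,puy,puz,uyz
∂3: piv[bhlp,blpu,blpy,bluy,bpuy,hklu,hkpu,hkpz,hluy,hlyz,hpuz,huyz,klpy] rk=13  ker:lpuy
rk∂_2=20

rank∂_2=20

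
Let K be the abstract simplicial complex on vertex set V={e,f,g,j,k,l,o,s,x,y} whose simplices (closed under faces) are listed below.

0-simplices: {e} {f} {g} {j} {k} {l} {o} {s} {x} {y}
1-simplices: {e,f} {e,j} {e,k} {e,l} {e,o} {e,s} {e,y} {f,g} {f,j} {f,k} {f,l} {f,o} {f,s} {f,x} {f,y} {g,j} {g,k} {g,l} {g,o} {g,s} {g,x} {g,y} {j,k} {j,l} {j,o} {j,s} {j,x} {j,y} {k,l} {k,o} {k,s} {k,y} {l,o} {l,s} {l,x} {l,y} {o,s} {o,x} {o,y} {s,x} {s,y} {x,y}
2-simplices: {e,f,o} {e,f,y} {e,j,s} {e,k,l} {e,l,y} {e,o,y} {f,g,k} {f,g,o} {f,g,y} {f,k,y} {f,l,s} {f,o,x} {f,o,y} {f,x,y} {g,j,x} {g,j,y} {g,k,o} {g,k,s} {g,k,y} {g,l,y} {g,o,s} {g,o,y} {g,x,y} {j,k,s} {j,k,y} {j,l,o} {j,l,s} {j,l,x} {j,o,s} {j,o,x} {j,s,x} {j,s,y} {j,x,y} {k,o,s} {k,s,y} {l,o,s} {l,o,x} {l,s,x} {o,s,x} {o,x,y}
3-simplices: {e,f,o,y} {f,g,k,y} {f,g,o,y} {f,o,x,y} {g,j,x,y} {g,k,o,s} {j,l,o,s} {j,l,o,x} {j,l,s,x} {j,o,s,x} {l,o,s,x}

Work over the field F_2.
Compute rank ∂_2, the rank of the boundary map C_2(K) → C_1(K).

rank∂_2=28

n_0=10 n_1=42 n_2=40 n_3=11  [Z2]
∂1: piv[ef,ej,ek,el,eo,es,ey,fg,fx] rk=9  ker:fj,fk,fl,fo,fs,fy,gj,gk,gl,go,gs,gx,gy,jk,jl,jo,js,jx,jy,kl,ko,ks,ky,lo,ls,lx,ly,os,ox,oy,sx,sy,xy
∂2: piv[efo,efy,ejs,ekl,ely,eoy,fgk,fgo,fgy,fky,fls,fox,fxy,gjx,gjy,gko,gks,gly,gos,gxy,jks,jky,jlo,jls,jlx,jos,jsx,jsy] rk=28  ker:foy,gky,goy,jox,jxy,kos,ksy,los,lox,lsx,osx,oxy
∂3: piv[efoy,fgky,fgoy,foxy,gjxy,gkos,jlos,jlox,jlsx,josx] rk=10  ker:losx
rk∂_2=28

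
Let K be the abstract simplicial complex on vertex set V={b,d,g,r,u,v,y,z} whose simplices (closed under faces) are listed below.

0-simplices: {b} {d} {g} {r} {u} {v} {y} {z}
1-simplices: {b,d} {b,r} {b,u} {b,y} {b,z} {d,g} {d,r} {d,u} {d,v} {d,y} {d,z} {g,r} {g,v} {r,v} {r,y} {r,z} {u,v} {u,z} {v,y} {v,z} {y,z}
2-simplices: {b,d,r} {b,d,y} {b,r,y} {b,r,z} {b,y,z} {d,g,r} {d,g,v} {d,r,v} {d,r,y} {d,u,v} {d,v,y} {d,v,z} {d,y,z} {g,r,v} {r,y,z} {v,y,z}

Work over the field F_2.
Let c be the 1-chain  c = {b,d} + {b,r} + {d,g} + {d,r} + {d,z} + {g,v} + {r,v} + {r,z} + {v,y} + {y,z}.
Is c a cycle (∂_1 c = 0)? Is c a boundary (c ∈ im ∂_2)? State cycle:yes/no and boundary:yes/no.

cycle:no boundary:no

n_0=8 n_1=21 n_2=16  [Z2]
∂1: piv[bd,br,bu,by,bz,dg,dv] rk=7  ker:dr,du,dy,dz,gr,gv,rv,ry,rz,uv,uz,vy,vz,yz
∂2: piv[bdr,bdy,bry,brz,byz,dgr,dgv,drv,duv,dvy,dvz,dyz] rk=12  ker:dry,grv,ryz,vyz
∂1c = {v} + {z}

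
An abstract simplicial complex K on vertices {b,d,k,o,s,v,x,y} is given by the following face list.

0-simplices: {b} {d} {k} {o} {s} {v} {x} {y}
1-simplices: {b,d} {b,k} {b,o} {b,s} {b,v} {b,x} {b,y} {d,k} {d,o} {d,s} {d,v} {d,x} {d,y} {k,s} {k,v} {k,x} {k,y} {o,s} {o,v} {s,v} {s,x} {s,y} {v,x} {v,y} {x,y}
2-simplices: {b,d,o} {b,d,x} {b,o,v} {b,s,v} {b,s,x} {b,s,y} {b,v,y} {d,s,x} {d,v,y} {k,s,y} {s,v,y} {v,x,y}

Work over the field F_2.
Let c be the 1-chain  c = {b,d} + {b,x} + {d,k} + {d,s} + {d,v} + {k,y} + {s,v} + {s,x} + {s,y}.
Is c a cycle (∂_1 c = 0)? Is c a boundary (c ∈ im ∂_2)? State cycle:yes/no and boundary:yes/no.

cycle:yes boundary:no

n_0=8 n_1=25 n_2=12  [Z2]
∂1: piv[bd,bk,bo,bs,bv,bx,by] rk=7  ker:dk,do,ds,dv,dx,dy,ks,kv,kx,ky,os,ov,sv,sx,sy,vx,vy,xy
∂2: piv[bdo,bdx,bov,bsv,bsx,bsy,bvy,dsx,dvy,ksy,vxy] rk=11  ker:svy
∂1c = 0
c vs im∂2: residual ≠ 0 ⇒ not boundary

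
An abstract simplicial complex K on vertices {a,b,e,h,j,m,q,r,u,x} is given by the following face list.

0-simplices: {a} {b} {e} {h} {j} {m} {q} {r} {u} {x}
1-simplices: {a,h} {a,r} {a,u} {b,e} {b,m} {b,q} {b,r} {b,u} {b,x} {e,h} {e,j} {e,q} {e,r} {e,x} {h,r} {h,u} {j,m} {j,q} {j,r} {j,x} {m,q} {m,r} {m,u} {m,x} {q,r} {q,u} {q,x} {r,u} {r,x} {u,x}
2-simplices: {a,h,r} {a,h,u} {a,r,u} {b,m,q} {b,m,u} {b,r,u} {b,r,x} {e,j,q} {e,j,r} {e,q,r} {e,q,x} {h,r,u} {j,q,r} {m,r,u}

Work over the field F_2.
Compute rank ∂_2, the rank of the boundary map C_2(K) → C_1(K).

n_0=10 n_1=30 n_2=14  [Z2]
∂1: piv[ah,ar,au,be,bm,bq,br,bx,ej] rk=9  ker:bu,eh,eq,er,ex,hr,hu,jm,jq,jr,jx,mq,mr,mu,mx,qr,qu,qx,ru,rx,ux
∂2: piv[ahr,ahu,aru,bmq,bmu,bru,brx,ejq,ejr,eqr,eqx,mru] rk=12  ker:hru,jqr
rk∂_2=12

rank∂_2=12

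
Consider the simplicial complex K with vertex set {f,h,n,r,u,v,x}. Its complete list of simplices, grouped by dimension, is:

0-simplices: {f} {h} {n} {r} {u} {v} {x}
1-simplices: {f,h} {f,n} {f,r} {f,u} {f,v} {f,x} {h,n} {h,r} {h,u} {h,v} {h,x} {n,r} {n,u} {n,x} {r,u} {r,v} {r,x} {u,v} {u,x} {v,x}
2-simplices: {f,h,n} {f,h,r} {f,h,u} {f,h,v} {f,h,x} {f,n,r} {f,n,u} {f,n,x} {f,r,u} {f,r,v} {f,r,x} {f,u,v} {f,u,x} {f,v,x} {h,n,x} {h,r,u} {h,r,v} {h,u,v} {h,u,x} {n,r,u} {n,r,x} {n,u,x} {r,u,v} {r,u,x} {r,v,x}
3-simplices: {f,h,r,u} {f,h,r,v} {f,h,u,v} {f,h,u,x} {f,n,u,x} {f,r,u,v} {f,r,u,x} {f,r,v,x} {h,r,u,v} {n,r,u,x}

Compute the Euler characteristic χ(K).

χ(K)=2

n_0=7 n_1=20 n_2=25 n_3=10
χ=+7−20+25−10=2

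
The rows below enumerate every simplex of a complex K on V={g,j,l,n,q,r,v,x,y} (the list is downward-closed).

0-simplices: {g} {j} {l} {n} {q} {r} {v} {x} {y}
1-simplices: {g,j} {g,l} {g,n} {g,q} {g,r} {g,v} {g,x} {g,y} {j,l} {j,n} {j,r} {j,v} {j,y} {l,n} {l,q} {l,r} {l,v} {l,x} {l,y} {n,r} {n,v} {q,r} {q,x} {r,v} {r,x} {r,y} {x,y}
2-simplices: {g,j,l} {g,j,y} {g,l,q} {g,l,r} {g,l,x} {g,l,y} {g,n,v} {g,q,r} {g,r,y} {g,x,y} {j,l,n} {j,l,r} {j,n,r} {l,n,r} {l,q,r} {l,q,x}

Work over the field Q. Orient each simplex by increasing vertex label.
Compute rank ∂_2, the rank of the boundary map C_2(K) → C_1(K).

rank∂_2=14

n_0=9 n_1=27 n_2=16  [Q]
∂1: piv[gj,gl,gn,gq,gr,gv,gx,gy] rk=8  ker:jl,jn,jr,jv,jy,ln,lq,lr,lv,lx,ly,nr,nv,qr,qx,rv,rx,ry,xy
∂2: piv[gjl,gjy,glq,glr,glx,gly,gnv,gqr,gry,gxy,jln,jlr,jnr,lqx] rk=14  ker:lnr,lqr
rk∂_2=14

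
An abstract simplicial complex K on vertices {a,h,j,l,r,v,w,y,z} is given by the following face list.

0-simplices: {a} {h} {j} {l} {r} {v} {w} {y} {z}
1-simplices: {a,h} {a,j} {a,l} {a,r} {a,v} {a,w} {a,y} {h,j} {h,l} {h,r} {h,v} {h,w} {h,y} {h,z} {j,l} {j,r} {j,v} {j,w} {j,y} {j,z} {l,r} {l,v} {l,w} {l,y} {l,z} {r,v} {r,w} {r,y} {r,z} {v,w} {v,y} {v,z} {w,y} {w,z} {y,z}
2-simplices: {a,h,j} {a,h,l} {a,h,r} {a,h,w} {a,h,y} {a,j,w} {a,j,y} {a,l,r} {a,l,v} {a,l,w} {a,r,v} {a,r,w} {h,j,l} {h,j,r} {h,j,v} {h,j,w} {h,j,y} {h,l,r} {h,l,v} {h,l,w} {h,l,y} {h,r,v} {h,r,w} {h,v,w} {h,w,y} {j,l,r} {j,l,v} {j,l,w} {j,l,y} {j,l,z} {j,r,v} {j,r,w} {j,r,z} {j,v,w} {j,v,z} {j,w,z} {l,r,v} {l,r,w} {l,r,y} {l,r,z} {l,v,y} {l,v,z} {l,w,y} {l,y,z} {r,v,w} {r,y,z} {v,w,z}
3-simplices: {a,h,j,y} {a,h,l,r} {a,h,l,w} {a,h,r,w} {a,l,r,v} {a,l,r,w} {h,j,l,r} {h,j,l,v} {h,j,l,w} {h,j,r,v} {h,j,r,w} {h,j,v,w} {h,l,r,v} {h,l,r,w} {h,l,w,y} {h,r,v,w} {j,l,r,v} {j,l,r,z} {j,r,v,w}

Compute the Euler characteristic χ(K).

n_0=9 n_1=35 n_2=47 n_3=19
χ=+9−35+47−19=2

χ(K)=2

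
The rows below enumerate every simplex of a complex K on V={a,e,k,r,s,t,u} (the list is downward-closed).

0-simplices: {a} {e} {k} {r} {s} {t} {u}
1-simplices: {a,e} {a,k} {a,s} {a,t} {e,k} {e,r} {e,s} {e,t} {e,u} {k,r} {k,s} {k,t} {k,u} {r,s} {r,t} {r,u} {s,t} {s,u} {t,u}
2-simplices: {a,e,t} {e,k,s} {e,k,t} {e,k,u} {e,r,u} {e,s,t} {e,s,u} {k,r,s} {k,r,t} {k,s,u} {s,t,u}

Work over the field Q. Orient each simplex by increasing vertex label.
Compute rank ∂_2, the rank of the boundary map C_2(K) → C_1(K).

n_0=7 n_1=19 n_2=11  [Q]
∂1: piv[ae,ak,as,at,er,eu] rk=6  ker:ek,es,et,kr,ks,kt,ku,rs,rt,ru,st,su,tu
∂2: piv[aet,eks,ekt,eku,eru,est,esu,krs,krt,stu] rk=10  ker:ksu
rk∂_2=10

rank∂_2=10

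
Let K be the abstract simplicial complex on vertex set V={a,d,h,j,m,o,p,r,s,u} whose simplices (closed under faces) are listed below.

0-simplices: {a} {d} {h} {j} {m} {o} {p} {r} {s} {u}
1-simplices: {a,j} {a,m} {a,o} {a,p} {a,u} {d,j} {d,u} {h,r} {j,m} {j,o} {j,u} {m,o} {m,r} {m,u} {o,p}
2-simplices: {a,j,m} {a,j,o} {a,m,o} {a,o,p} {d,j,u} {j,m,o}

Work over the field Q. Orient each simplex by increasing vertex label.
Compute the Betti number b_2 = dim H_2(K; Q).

n_0=10 n_1=15 n_2=6  [Q]
∂1: piv[aj,am,ao,ap,au,dj,hr,mr] rk=8  ker:du,jm,jo,ju,mo,mu,op
∂2: piv[ajm,ajo,amo,aop,dju] rk=5  ker:jmo
b_2=(6−5)−0=1

b_2=1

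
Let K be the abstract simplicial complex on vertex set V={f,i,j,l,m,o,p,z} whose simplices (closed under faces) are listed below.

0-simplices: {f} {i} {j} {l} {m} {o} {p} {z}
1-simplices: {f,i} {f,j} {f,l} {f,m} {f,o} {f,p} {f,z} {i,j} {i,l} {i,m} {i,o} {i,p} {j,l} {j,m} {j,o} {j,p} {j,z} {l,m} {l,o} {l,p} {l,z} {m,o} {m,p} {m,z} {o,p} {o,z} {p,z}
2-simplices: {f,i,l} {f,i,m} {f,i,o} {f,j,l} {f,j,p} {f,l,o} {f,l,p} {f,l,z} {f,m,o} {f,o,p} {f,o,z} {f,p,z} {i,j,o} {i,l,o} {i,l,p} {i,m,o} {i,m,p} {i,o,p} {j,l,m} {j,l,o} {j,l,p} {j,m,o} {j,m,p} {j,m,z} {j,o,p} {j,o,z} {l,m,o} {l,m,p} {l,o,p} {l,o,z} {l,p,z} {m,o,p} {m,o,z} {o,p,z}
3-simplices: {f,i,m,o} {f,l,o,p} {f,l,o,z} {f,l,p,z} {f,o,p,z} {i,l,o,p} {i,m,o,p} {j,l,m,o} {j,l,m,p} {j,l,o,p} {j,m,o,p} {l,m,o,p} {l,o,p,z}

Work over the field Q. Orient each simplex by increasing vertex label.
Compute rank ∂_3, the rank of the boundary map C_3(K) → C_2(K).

rank∂_3=11

n_0=8 n_1=27 n_2=34 n_3=13  [Q]
∂1: piv[fi,fj,fl,fm,fo,fp,fz] rk=7  ker:ij,il,im,io,ip,jl,jm,jo,jp,jz,lm,lo,lp,lz,mo,mp,mz,op,oz,pz
∂2: piv[fil,fim,fio,fjl,fjp,flo,flp,flz,fmo,fop,foz,fpz,ijo,ilp,imp,jlm,jlo,jmo,jmz,joz] rk=20  ker:ilo,imo,iop,jlp,jmp,jop,lmo,lmp,lop,loz,lpz,mop,moz,opz
∂3: piv[fimo,flop,floz,flpz,fopz,ilop,imop,jlmo,jlmp,jlop,jmop] rk=11  ker:lmop,lopz
rk∂_3=11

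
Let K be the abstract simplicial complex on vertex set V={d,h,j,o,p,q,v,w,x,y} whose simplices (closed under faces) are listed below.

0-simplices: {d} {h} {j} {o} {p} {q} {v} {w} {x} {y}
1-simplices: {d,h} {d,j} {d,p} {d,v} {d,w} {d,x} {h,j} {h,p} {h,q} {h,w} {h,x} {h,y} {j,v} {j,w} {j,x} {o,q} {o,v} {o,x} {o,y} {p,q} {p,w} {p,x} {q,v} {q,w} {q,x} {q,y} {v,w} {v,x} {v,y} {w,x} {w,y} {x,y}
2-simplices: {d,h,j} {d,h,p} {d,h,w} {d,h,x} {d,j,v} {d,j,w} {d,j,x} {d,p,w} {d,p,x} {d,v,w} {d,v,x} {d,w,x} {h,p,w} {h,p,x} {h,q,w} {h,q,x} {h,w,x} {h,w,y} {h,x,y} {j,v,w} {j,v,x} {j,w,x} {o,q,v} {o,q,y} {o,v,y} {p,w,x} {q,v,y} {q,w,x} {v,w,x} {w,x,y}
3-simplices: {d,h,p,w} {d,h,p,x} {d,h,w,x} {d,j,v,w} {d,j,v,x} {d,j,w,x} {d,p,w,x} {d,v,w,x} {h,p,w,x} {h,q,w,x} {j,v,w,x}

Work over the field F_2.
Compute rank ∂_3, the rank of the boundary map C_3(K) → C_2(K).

rank∂_3=9

n_0=10 n_1=32 n_2=30 n_3=11  [Z2]
∂1: piv[dh,dj,dp,dv,dw,dx,hq,hy,oq] rk=9  ker:hj,hp,hw,hx,jv,jw,jx,ov,ox,oy,pq,pw,px,qv,qw,qx,qy,vw,vx,vy,wx,wy,xy
∂2: piv[dhj,dhp,dhw,dhx,djv,djw,djx,dpw,dpx,dvw,dvx,dwx,hqw,hqx,hwy,hxy,oqv,oqy,ovy] rk=19  ker:hpw,hpx,hwx,jvw,jvx,jwx,pwx,qvy,qwx,vwx,wxy
∂3: piv[dhpw,dhpx,dhwx,djvw,djvx,djwx,dpwx,dvwx,hqwx] rk=9  ker:hpwx,jvwx
rk∂_3=9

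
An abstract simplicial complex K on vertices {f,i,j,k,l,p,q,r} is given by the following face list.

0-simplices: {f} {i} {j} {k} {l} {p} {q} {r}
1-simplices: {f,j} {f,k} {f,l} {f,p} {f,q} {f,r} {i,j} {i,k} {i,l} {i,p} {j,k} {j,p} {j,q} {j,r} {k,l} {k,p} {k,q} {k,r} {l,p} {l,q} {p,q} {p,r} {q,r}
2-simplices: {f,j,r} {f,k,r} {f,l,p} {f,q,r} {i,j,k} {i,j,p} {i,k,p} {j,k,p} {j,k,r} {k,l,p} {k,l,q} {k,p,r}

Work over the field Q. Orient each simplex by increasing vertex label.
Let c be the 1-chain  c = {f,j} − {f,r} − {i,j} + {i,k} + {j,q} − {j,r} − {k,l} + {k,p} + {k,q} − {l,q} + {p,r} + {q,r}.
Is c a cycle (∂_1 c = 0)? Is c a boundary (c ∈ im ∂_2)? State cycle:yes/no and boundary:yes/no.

cycle:yes boundary:no

n_0=8 n_1=23 n_2=12  [Q]
∂1: piv[fj,fk,fl,fp,fq,fr,ij] rk=7  ker:ik,il,ip,jk,jp,jq,jr,kl,kp,kq,kr,lp,lq,pq,pr,qr
∂2: piv[fjr,fkr,flp,fqr,ijk,ijp,ikp,jkr,klp,klq,kpr] rk=11  ker:jkp
∂1c = 0
c vs im∂2: residual ≠ 0 ⇒ not boundary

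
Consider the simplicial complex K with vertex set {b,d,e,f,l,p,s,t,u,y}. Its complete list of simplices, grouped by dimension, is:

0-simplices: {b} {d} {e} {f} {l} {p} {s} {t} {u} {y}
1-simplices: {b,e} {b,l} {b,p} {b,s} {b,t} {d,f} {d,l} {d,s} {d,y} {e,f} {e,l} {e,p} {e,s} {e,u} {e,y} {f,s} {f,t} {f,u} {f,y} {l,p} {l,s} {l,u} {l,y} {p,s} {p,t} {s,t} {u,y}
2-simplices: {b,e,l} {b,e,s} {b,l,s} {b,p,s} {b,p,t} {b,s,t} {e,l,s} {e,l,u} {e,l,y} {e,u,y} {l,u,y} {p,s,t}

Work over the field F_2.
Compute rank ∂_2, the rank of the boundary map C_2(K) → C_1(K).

rank∂_2=9

n_0=10 n_1=27 n_2=12  [Z2]
∂1: piv[be,bl,bp,bs,bt,df,dl,dy,eu] rk=9  ker:ds,ef,el,ep,es,ey,fs,ft,fu,fy,lp,ls,lu,ly,ps,pt,st,uy
∂2: piv[bel,bes,bls,bps,bpt,bst,elu,ely,euy] rk=9  ker:els,luy,pst
rk∂_2=9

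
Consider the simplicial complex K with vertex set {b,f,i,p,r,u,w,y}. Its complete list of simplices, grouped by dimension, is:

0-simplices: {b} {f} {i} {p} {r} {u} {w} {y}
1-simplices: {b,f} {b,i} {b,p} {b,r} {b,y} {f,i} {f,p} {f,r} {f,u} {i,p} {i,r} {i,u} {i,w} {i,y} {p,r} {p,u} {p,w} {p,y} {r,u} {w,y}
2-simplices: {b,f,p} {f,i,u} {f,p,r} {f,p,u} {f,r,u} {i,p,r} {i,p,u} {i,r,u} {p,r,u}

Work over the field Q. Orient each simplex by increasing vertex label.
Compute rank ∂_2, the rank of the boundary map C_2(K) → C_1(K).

rank∂_2=7

n_0=8 n_1=20 n_2=9  [Q]
∂1: piv[bf,bi,bp,br,by,fu,iw] rk=7  ker:fi,fp,fr,ip,ir,iu,iy,pr,pu,pw,py,ru,wy
∂2: piv[bfp,fiu,fpr,fpu,fru,ipr,ipu] rk=7  ker:iru,pru
rk∂_2=7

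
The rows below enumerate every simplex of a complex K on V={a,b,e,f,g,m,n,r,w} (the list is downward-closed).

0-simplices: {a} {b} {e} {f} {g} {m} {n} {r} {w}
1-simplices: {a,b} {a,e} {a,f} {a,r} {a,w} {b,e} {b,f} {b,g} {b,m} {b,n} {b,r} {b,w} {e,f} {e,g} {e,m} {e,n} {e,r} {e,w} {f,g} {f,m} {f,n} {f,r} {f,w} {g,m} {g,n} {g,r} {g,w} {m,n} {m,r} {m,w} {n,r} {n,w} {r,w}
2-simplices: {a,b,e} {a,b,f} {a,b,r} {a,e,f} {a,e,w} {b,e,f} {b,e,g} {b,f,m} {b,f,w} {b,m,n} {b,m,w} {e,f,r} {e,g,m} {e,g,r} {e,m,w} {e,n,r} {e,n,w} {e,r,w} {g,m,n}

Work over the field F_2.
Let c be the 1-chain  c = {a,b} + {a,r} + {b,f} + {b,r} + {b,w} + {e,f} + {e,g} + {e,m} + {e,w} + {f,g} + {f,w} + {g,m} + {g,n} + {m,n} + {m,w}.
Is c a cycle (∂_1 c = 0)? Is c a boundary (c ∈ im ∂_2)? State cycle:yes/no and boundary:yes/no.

cycle:yes boundary:no

n_0=9 n_1=33 n_2=19  [Z2]
∂1: piv[ab,ae,af,ar,aw,bg,bm,bn] rk=8  ker:be,bf,br,bw,ef,eg,em,en,er,ew,fg,fm,fn,fr,fw,gm,gn,gr,gw,mn,mr,mw,nr,nw,rw
∂2: piv[abe,abf,abr,aef,aew,beg,bfm,bfw,bmn,bmw,efr,egm,egr,emw,enr,enw,erw,gmn] rk=18  ker:bef
∂1c = 0
c vs im∂2: residual ≠ 0 ⇒ not boundary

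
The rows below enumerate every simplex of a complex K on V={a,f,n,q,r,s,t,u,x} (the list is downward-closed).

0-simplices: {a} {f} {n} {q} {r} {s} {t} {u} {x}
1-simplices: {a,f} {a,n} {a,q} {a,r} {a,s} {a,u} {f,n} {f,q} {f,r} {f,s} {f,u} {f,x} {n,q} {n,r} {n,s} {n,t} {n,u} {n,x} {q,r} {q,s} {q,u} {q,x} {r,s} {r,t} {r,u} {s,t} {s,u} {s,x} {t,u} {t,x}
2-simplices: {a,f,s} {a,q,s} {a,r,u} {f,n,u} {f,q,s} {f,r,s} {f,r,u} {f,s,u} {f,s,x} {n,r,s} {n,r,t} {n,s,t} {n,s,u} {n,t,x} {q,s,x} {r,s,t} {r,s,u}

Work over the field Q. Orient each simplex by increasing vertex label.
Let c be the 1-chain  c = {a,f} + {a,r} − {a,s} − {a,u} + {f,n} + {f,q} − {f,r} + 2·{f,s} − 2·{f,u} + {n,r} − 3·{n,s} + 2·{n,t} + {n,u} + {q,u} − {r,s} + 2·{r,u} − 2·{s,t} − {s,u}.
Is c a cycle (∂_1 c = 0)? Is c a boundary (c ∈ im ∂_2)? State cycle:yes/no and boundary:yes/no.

cycle:yes boundary:no

n_0=9 n_1=30 n_2=17  [Q]
∂1: piv[af,an,aq,ar,as,au,fx,nt] rk=8  ker:fn,fq,fr,fs,fu,nq,nr,ns,nu,nx,qr,qs,qu,qx,rs,rt,ru,st,su,sx,tu,tx
∂2: piv[afs,aqs,aru,fnu,fqs,frs,fru,fsu,fsx,nrs,nrt,nst,nsu,ntx,qsx] rk=15  ker:rst,rsu
∂1c = 0
c vs im∂2: residual ≠ 0 ⇒ not boundary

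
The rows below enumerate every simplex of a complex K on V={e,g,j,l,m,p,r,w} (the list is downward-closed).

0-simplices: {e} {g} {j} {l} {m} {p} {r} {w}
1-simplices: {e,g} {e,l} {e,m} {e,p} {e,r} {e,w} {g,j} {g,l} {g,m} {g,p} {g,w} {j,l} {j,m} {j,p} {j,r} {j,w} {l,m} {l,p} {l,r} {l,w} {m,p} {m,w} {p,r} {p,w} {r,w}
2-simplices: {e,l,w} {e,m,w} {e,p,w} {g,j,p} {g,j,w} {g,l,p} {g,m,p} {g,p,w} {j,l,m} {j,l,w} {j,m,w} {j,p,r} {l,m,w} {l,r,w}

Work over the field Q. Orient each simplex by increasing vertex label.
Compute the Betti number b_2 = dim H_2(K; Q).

n_0=8 n_1=25 n_2=14  [Q]
∂1: piv[eg,el,em,ep,er,ew,gj] rk=7  ker:gl,gm,gp,gw,jl,jm,jp,jr,jw,lm,lp,lr,lw,mp,mw,pr,pw,rw
∂2: piv[elw,emw,epw,gjp,gjw,glp,gmp,gpw,jlm,jlw,jmw,jpr,lrw] rk=13  ker:lmw
b_2=(14−13)−0=1

b_2=1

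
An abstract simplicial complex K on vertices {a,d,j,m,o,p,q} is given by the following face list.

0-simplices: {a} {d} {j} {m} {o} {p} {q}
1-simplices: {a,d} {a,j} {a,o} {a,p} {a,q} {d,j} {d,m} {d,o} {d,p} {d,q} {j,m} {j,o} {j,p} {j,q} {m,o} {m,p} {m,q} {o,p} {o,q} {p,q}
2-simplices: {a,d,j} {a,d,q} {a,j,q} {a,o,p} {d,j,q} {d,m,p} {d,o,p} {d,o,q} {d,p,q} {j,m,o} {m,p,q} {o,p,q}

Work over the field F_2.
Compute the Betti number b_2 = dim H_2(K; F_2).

b_2=2

n_0=7 n_1=20 n_2=12  [Z2]
∂1: piv[ad,aj,ao,ap,aq,dm] rk=6  ker:dj,do,dp,dq,jm,jo,jp,jq,mo,mp,mq,op,oq,pq
∂2: piv[adj,adq,ajq,aop,dmp,dop,doq,dpq,jmo,mpq] rk=10  ker:djq,opq
b_2=(12−10)−0=2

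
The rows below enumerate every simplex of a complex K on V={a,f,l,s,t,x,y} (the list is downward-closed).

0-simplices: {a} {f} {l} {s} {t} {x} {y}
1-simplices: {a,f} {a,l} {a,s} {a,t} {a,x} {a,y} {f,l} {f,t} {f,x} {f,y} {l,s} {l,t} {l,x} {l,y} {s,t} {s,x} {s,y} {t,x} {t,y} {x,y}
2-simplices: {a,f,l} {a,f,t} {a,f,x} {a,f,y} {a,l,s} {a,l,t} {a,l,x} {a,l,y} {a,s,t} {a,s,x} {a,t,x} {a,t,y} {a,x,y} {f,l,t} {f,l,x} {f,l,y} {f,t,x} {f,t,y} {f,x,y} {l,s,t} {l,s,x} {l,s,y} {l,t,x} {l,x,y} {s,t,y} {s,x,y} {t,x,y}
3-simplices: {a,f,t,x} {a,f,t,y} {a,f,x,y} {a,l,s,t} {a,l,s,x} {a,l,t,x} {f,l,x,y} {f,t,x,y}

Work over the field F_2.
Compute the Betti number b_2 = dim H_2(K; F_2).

b_2=5

n_0=7 n_1=20 n_2=27 n_3=8  [Z2]
∂1: piv[af,al,as,at,ax,ay] rk=6  ker:fl,ft,fx,fy,ls,lt,lx,ly,st,sx,sy,tx,ty,xy
∂2: piv[afl,aft,afx,afy,als,alt,alx,aly,ast,asx,atx,aty,axy,lsy] rk=14  ker:flt,flx,fly,ftx,fty,fxy,lst,lsx,ltx,lxy,sty,sxy,txy
∂3: piv[aftx,afty,afxy,alst,alsx,altx,flxy,ftxy] rk=8
b_2=(27−14)−8=5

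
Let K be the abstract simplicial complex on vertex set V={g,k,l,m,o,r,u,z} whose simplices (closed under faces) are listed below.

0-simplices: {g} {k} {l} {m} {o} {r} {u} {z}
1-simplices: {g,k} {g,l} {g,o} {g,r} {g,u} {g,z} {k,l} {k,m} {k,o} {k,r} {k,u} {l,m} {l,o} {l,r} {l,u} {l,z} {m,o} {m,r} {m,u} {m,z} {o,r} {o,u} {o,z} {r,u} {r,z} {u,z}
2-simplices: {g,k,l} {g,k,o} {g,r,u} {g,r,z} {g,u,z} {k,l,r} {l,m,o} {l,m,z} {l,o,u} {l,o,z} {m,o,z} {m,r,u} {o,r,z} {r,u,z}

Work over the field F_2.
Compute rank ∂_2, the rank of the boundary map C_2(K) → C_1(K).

n_0=8 n_1=26 n_2=14  [Z2]
∂1: piv[gk,gl,go,gr,gu,gz,km] rk=7  ker:kl,ko,kr,ku,lm,lo,lr,lu,lz,mo,mr,mu,mz,or,ou,oz,ru,rz,uz
∂2: piv[gkl,gko,gru,grz,guz,klr,lmo,lmz,lou,loz,mru,orz] rk=12  ker:moz,ruz
rk∂_2=12

rank∂_2=12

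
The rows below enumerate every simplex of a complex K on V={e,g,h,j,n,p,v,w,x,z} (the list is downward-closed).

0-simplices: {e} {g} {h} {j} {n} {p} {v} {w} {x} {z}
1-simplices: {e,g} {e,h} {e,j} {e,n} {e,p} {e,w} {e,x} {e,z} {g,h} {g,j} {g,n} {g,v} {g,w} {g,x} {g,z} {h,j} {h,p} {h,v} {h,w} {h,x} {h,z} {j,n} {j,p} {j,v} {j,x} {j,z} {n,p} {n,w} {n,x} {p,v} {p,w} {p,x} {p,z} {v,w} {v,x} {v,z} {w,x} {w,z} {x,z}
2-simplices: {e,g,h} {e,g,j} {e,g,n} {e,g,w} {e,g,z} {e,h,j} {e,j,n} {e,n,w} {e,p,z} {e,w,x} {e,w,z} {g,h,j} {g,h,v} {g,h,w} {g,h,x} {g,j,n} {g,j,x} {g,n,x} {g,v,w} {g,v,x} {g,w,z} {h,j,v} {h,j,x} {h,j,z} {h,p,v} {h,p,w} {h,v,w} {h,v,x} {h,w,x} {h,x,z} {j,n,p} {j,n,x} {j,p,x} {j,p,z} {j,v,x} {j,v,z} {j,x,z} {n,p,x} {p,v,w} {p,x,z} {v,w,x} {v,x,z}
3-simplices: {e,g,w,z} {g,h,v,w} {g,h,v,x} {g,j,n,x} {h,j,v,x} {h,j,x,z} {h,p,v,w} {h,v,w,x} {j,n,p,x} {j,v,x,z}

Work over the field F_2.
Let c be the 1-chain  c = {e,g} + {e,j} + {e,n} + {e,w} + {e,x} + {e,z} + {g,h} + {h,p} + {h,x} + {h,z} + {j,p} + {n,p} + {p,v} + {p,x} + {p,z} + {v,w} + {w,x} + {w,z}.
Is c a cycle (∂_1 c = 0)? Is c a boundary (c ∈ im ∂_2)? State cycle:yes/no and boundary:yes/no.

n_0=10 n_1=39 n_2=42 n_3=10  [Z2]
∂1: piv[eg,eh,ej,en,ep,ew,ex,ez,gv] rk=9  ker:gh,gj,gn,gw,gx,gz,hj,hp,hv,hw,hx,hz,jn,jp,jv,jx,jz,np,nw,nx,pv,pw,px,pz,vw,vx,vz,wx,wz,xz
∂2: piv[egh,egj,egn,egw,egz,ehj,ejn,enw,epz,ewx,ewz,ghv,ghw,ghx,gjx,gnx,gvw,gvx,hjv,hjz,hpv,hpw,hwx,hxz,jnp,jpx,jpz,jvz] rk=28  ker:ghj,gjn,gwz,hjx,hvw,hvx,jnx,jvx,jxz,npx,pvw,pxz,vwx,vxz
∂3: piv[egwz,ghvw,ghvx,gjnx,hjvx,hjxz,hpvw,hvwx,jnpx,jvxz] rk=10
∂1c = 0
c vs im∂2: reduces to 0 ⇒ boundary

cycle:yes boundary:yes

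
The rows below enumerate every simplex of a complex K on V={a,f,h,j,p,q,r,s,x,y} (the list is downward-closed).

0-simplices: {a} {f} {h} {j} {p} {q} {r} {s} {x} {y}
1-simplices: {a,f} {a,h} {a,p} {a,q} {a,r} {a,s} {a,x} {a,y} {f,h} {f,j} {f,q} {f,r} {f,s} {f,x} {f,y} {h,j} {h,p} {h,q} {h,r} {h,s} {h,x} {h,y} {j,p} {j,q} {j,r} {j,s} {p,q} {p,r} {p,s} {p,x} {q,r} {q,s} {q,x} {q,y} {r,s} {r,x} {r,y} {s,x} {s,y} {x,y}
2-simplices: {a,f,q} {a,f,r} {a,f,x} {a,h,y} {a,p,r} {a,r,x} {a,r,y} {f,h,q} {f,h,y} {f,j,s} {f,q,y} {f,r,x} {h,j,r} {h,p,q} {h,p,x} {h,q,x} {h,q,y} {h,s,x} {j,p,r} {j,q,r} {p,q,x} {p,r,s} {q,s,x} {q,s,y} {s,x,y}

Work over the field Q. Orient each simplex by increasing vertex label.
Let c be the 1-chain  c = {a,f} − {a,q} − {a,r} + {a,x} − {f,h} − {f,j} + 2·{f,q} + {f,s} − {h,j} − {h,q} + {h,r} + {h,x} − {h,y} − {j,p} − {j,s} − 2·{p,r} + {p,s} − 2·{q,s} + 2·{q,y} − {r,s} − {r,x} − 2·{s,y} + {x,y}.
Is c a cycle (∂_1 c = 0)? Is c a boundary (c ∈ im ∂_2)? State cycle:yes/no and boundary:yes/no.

n_0=10 n_1=40 n_2=25  [Q]
∂1: piv[af,ah,ap,aq,ar,as,ax,ay,fj] rk=9  ker:fh,fq,fr,fs,fx,fy,hj,hp,hq,hr,hs,hx,hy,jp,jq,jr,js,pq,pr,ps,px,qr,qs,qx,qy,rs,rx,ry,sx,sy,xy
∂2: piv[afq,afr,afx,ahy,apr,arx,ary,fhq,fhy,fjs,fqy,hjr,hpq,hpx,hqx,hsx,jpr,jqr,prs,qsx,qsy,sxy] rk=22  ker:frx,hqy,pqx
∂1c = 0
c vs im∂2: reduces to 0 ⇒ boundary

cycle:yes boundary:yes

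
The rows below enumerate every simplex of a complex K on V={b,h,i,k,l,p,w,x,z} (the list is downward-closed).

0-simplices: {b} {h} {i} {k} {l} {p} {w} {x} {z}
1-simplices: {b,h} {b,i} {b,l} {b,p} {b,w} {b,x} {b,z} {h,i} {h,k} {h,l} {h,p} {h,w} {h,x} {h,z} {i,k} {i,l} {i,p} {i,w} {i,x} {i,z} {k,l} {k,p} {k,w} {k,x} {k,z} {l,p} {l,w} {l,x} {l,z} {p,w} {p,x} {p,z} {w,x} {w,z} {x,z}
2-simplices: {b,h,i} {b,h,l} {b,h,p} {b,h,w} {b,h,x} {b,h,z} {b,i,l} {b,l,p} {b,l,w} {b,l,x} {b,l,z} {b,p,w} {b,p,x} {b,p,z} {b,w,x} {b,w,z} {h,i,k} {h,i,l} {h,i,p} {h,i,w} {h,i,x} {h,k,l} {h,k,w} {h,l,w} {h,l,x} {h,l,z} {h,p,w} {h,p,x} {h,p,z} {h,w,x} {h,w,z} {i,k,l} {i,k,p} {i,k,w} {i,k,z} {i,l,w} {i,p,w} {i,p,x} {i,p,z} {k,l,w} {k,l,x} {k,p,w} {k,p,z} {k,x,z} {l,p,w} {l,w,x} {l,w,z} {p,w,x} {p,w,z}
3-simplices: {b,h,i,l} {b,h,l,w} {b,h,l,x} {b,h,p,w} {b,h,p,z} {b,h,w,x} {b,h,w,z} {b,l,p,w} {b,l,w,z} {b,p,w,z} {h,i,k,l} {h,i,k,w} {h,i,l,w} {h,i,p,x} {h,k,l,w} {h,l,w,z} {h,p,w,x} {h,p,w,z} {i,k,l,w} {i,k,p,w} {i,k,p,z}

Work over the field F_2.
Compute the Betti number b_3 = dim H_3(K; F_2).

b_3=2

n_0=9 n_1=35 n_2=49 n_3=21  [Z2]
∂1: piv[bh,bi,bl,bp,bw,bx,bz,hk] rk=8  ker:hi,hl,hp,hw,hx,hz,ik,il,ip,iw,ix,iz,kl,kp,kw,kx,kz,lp,lw,lx,lz,pw,px,pz,wx,wz,xz
∂2: piv[bhi,bhl,bhp,bhw,bhx,bhz,bil,blp,blw,blx,blz,bpw,bpx,bpz,bwx,bwz,hik,hip,hiw,hix,hkl,hkw,ikp,ikz,ipz,klx,kxz] rk=27  ker:hil,hlw,hlx,hlz,hpw,hpx,hpz,hwx,hwz,ikl,ikw,ilw,ipw,ipx,klw,kpw,kpz,lpw,lwx,lwz,pwx,pwz
∂3: piv[bhil,bhlw,bhlx,bhpw,bhpz,bhwx,bhwz,blpw,blwz,bpwz,hikl,hikw,hilw,hipx,hklw,hlwz,hpwx,ikpw,ikpz] rk=19  ker:hpwz,iklw
b_3=(21−19)−0=2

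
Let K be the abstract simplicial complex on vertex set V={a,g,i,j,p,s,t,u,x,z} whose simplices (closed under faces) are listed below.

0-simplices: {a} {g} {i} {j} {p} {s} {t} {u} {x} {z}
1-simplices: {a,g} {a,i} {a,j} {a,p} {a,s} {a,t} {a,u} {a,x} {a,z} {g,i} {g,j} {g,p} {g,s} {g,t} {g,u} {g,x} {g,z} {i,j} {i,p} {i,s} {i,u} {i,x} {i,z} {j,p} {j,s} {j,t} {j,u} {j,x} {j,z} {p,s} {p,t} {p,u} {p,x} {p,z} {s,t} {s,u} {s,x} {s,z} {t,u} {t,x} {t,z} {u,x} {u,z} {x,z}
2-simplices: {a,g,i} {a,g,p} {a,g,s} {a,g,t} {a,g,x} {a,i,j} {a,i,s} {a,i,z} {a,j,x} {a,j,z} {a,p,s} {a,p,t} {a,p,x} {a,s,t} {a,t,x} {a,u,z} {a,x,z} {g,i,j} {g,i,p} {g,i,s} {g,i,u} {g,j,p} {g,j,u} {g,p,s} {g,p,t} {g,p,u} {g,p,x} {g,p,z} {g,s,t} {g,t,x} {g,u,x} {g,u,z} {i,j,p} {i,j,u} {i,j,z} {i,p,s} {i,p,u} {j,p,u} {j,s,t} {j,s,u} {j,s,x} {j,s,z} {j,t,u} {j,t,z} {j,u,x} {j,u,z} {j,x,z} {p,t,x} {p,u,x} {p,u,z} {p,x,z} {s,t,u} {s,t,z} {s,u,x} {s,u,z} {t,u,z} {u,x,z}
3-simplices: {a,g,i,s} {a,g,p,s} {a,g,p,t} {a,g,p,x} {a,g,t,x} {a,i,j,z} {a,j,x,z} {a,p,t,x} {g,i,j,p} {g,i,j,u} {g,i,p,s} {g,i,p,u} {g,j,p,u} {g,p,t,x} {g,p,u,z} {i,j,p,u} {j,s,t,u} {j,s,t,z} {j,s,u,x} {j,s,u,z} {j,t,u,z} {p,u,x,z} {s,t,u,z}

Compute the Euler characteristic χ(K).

n_0=10 n_1=44 n_2=57 n_3=23
χ=+10−44+57−23=0

χ(K)=0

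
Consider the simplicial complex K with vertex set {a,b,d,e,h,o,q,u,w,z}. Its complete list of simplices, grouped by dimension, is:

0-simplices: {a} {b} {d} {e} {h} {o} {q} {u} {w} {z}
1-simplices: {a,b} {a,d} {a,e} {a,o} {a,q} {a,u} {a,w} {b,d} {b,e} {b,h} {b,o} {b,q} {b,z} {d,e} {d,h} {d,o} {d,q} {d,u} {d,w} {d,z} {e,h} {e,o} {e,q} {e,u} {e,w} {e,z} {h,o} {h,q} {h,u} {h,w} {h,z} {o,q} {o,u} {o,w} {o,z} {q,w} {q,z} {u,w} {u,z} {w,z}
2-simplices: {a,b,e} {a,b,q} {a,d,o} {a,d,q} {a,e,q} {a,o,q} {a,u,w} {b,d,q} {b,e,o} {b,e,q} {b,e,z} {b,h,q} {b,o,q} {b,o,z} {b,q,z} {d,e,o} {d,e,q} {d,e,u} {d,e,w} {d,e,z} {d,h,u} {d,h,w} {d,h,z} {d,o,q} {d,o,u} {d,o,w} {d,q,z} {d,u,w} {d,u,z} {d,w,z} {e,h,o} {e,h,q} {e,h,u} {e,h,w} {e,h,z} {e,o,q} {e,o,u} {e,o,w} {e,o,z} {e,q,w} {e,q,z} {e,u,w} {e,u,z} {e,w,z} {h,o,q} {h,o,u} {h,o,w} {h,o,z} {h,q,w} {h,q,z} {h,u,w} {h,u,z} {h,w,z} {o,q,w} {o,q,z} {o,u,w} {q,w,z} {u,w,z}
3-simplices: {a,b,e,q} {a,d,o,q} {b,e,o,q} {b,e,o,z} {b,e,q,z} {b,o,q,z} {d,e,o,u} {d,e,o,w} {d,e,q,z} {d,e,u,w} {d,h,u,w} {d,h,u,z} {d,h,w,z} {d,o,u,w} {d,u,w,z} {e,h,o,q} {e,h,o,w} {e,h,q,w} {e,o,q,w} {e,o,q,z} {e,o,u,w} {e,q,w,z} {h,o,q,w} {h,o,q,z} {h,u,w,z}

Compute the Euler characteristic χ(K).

χ(K)=3

n_0=10 n_1=40 n_2=58 n_3=25
χ=+10−40+58−25=3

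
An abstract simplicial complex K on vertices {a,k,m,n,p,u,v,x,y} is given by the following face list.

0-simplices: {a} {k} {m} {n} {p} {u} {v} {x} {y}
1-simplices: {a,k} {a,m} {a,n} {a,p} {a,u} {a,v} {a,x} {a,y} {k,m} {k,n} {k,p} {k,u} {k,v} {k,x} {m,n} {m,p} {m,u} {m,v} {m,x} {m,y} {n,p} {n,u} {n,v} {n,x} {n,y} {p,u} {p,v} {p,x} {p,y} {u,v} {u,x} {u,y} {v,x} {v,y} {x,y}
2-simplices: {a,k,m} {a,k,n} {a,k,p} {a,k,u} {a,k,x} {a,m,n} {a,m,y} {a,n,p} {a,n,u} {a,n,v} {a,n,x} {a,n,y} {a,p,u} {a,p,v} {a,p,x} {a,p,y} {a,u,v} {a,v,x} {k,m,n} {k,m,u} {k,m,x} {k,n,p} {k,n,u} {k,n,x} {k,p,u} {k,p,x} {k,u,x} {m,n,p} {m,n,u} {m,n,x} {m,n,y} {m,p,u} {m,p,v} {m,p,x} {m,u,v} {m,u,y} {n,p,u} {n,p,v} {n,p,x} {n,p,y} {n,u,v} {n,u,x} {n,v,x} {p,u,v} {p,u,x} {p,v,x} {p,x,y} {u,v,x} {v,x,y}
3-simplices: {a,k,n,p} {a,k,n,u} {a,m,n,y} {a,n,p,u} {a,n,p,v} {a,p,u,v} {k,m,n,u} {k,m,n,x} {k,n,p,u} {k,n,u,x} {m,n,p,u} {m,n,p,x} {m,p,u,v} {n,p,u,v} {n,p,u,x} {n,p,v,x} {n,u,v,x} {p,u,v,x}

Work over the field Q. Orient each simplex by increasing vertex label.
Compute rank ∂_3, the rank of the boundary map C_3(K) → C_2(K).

n_0=9 n_1=35 n_2=49 n_3=18  [Q]
∂1: piv[ak,am,an,ap,au,av,ax,ay] rk=8  ker:km,kn,kp,ku,kv,kx,mn,mp,mu,mv,mx,my,np,nu,nv,nx,ny,pu,pv,px,py,uv,ux,uy,vx,vy,xy
∂2: piv[akm,akn,akp,aku,akx,amn,amy,anp,anu,anv,anx,any,apu,apv,apx,apy,auv,avx,kmu,kmx,kux,mnp,mpv,muy,pxy,vxy] rk=26  ker:kmn,knp,knu,knx,kpu,kpx,mnu,mnx,mny,mpu,mpx,muv,npu,npv,npx,npy,nuv,nux,nvx,puv,pux,pvx,uvx
∂3: piv[aknp,aknu,amny,anpu,anpv,apuv,kmnu,kmnx,knpu,knux,mnpu,mnpx,mpuv,npuv,npux,npvx,nuvx] rk=17  ker:puvx
rk∂_3=17

rank∂_3=17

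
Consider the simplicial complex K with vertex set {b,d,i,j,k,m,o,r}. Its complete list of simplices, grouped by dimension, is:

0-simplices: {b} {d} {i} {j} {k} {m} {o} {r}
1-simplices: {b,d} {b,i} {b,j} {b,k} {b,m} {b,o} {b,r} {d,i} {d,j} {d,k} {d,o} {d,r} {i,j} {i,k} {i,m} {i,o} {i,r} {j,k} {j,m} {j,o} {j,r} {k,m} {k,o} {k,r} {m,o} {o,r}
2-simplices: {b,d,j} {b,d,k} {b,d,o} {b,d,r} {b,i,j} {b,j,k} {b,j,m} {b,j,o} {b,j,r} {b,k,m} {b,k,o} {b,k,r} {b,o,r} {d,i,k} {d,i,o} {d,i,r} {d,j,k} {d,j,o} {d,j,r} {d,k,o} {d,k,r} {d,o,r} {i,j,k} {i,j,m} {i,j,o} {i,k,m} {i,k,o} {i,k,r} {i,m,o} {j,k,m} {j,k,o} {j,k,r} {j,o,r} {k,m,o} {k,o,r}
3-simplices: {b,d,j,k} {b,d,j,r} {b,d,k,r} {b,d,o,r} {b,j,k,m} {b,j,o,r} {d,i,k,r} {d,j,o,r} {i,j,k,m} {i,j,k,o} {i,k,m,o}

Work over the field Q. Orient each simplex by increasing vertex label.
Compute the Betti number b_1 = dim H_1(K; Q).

b_1=0

n_0=8 n_1=26 n_2=35 n_3=11  [Q]
∂1: piv[bd,bi,bj,bk,bm,bo,br] rk=7  ker:di,dj,dk,do,dr,ij,ik,im,io,ir,jk,jm,jo,jr,km,ko,kr,mo,or
∂2: piv[bdj,bdk,bdo,bdr,bij,bjk,bjm,bjo,bjr,bkm,bko,bkr,bor,dik,dio,dir,ijk,ijm,imo] rk=19  ker:djk,djo,djr,dko,dkr,dor,ijo,ikm,iko,ikr,jkm,jko,jkr,jor,kmo,kor
∂3: piv[bdjk,bdjr,bdkr,bdor,bjkm,bjor,dikr,djor,ijkm,ijko,ikmo] rk=11
b_1=(26−7)−19=0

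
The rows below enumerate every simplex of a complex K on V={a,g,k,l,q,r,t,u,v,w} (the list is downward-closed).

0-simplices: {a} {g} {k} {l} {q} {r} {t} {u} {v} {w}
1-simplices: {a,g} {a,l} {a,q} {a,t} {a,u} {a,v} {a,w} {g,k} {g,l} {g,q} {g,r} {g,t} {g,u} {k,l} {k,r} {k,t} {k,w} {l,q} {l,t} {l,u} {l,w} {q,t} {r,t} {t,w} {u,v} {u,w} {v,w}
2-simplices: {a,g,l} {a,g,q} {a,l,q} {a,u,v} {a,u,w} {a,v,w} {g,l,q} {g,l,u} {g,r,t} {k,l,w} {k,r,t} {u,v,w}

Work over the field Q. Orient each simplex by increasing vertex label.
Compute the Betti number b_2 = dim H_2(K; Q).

b_2=2

n_0=10 n_1=27 n_2=12  [Q]
∂1: piv[ag,al,aq,at,au,av,aw,gk,gr] rk=9  ker:gl,gq,gt,gu,kl,kr,kt,kw,lq,lt,lu,lw,qt,rt,tw,uv,uw,vw
∂2: piv[agl,agq,alq,auv,auw,avw,glu,grt,klw,krt] rk=10  ker:glq,uvw
b_2=(12−10)−0=2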